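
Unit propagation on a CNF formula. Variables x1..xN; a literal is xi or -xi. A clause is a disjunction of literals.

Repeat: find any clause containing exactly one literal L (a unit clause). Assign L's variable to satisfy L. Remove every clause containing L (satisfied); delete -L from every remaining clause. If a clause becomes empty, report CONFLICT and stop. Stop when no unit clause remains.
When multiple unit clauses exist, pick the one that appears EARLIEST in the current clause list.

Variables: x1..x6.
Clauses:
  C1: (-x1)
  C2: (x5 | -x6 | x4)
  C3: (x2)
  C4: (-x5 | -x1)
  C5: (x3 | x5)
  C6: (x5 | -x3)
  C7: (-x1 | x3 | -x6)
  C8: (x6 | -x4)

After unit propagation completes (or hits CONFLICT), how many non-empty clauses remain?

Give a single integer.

Answer: 4

Derivation:
unit clause [-1] forces x1=F; simplify:
  satisfied 3 clause(s); 5 remain; assigned so far: [1]
unit clause [2] forces x2=T; simplify:
  satisfied 1 clause(s); 4 remain; assigned so far: [1, 2]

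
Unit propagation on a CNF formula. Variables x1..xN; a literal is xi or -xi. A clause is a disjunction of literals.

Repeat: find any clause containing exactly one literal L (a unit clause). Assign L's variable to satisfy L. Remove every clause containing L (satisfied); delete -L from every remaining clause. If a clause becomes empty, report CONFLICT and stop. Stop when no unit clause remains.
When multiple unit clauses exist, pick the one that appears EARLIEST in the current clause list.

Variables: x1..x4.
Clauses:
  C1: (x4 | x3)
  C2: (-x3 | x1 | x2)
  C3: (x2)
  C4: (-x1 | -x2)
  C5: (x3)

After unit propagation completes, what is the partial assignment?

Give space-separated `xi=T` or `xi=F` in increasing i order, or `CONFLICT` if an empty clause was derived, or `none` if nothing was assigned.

unit clause [2] forces x2=T; simplify:
  drop -2 from [-1, -2] -> [-1]
  satisfied 2 clause(s); 3 remain; assigned so far: [2]
unit clause [-1] forces x1=F; simplify:
  satisfied 1 clause(s); 2 remain; assigned so far: [1, 2]
unit clause [3] forces x3=T; simplify:
  satisfied 2 clause(s); 0 remain; assigned so far: [1, 2, 3]

Answer: x1=F x2=T x3=T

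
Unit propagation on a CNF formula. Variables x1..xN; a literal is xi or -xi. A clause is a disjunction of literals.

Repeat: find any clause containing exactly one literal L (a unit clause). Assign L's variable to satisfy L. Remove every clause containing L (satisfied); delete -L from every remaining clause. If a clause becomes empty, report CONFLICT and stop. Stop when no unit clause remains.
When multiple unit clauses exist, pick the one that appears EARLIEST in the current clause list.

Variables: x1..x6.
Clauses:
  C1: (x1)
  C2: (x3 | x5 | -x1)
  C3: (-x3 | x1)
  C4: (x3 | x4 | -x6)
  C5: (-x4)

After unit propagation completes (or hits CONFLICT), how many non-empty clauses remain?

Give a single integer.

unit clause [1] forces x1=T; simplify:
  drop -1 from [3, 5, -1] -> [3, 5]
  satisfied 2 clause(s); 3 remain; assigned so far: [1]
unit clause [-4] forces x4=F; simplify:
  drop 4 from [3, 4, -6] -> [3, -6]
  satisfied 1 clause(s); 2 remain; assigned so far: [1, 4]

Answer: 2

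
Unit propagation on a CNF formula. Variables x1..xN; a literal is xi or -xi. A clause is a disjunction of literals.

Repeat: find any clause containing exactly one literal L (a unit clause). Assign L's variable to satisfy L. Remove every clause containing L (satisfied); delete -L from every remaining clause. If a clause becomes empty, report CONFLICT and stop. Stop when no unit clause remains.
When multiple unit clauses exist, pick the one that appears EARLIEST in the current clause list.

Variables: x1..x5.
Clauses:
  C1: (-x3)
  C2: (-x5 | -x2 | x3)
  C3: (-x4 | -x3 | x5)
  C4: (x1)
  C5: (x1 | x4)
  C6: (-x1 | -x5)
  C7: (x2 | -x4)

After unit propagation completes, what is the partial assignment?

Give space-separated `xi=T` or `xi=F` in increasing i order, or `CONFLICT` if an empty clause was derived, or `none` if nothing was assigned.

unit clause [-3] forces x3=F; simplify:
  drop 3 from [-5, -2, 3] -> [-5, -2]
  satisfied 2 clause(s); 5 remain; assigned so far: [3]
unit clause [1] forces x1=T; simplify:
  drop -1 from [-1, -5] -> [-5]
  satisfied 2 clause(s); 3 remain; assigned so far: [1, 3]
unit clause [-5] forces x5=F; simplify:
  satisfied 2 clause(s); 1 remain; assigned so far: [1, 3, 5]

Answer: x1=T x3=F x5=F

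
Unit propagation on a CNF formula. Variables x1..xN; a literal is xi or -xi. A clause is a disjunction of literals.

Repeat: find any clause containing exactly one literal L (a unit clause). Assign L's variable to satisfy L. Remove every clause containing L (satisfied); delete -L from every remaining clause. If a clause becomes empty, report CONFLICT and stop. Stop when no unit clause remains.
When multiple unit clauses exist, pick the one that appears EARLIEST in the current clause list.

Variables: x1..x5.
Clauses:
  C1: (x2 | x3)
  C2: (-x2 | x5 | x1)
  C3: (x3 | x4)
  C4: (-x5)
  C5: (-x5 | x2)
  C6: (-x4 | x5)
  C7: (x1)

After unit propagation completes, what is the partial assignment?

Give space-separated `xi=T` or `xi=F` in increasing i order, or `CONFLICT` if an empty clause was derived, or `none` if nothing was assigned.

Answer: x1=T x3=T x4=F x5=F

Derivation:
unit clause [-5] forces x5=F; simplify:
  drop 5 from [-2, 5, 1] -> [-2, 1]
  drop 5 from [-4, 5] -> [-4]
  satisfied 2 clause(s); 5 remain; assigned so far: [5]
unit clause [-4] forces x4=F; simplify:
  drop 4 from [3, 4] -> [3]
  satisfied 1 clause(s); 4 remain; assigned so far: [4, 5]
unit clause [3] forces x3=T; simplify:
  satisfied 2 clause(s); 2 remain; assigned so far: [3, 4, 5]
unit clause [1] forces x1=T; simplify:
  satisfied 2 clause(s); 0 remain; assigned so far: [1, 3, 4, 5]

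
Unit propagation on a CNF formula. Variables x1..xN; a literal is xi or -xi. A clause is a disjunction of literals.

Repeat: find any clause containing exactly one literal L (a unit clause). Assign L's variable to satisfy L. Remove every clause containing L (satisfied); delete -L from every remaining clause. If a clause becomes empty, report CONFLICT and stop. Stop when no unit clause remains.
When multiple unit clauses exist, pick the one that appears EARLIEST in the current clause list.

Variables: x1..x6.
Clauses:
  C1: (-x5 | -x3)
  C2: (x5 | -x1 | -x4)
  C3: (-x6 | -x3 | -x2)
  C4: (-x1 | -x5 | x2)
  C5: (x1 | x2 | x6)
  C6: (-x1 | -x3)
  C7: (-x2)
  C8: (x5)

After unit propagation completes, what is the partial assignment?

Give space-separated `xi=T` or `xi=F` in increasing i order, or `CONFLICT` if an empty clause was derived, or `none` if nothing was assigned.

Answer: x1=F x2=F x3=F x5=T x6=T

Derivation:
unit clause [-2] forces x2=F; simplify:
  drop 2 from [-1, -5, 2] -> [-1, -5]
  drop 2 from [1, 2, 6] -> [1, 6]
  satisfied 2 clause(s); 6 remain; assigned so far: [2]
unit clause [5] forces x5=T; simplify:
  drop -5 from [-5, -3] -> [-3]
  drop -5 from [-1, -5] -> [-1]
  satisfied 2 clause(s); 4 remain; assigned so far: [2, 5]
unit clause [-3] forces x3=F; simplify:
  satisfied 2 clause(s); 2 remain; assigned so far: [2, 3, 5]
unit clause [-1] forces x1=F; simplify:
  drop 1 from [1, 6] -> [6]
  satisfied 1 clause(s); 1 remain; assigned so far: [1, 2, 3, 5]
unit clause [6] forces x6=T; simplify:
  satisfied 1 clause(s); 0 remain; assigned so far: [1, 2, 3, 5, 6]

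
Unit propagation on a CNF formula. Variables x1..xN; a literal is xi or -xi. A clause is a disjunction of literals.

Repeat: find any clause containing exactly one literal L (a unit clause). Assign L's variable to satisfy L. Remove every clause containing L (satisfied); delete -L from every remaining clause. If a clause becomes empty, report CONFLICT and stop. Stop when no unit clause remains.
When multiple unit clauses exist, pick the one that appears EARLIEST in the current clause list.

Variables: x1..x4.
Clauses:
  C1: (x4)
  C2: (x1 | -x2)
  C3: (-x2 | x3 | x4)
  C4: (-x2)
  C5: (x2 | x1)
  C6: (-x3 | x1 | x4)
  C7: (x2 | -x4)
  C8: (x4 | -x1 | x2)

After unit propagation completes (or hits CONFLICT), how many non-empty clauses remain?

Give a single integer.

Answer: 1

Derivation:
unit clause [4] forces x4=T; simplify:
  drop -4 from [2, -4] -> [2]
  satisfied 4 clause(s); 4 remain; assigned so far: [4]
unit clause [-2] forces x2=F; simplify:
  drop 2 from [2, 1] -> [1]
  drop 2 from [2] -> [] (empty!)
  satisfied 2 clause(s); 2 remain; assigned so far: [2, 4]
CONFLICT (empty clause)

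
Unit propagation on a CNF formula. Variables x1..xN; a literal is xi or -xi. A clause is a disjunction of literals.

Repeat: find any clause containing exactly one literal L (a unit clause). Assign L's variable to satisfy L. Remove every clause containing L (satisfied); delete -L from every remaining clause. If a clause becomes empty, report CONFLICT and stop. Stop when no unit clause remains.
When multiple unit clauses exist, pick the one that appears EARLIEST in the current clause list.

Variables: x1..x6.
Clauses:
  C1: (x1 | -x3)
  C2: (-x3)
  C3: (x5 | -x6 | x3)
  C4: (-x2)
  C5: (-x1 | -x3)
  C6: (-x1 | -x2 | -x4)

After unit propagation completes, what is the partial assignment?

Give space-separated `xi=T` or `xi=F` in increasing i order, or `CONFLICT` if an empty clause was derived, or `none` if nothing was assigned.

unit clause [-3] forces x3=F; simplify:
  drop 3 from [5, -6, 3] -> [5, -6]
  satisfied 3 clause(s); 3 remain; assigned so far: [3]
unit clause [-2] forces x2=F; simplify:
  satisfied 2 clause(s); 1 remain; assigned so far: [2, 3]

Answer: x2=F x3=F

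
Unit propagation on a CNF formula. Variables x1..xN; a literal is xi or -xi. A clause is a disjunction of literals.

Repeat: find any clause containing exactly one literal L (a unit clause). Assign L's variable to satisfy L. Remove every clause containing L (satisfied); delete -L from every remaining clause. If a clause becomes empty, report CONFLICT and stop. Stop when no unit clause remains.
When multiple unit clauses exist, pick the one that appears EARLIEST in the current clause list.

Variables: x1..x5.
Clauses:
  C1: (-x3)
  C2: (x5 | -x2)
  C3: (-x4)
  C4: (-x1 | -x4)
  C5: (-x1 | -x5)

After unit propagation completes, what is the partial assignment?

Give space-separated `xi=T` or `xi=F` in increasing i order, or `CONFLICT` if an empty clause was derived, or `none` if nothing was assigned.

Answer: x3=F x4=F

Derivation:
unit clause [-3] forces x3=F; simplify:
  satisfied 1 clause(s); 4 remain; assigned so far: [3]
unit clause [-4] forces x4=F; simplify:
  satisfied 2 clause(s); 2 remain; assigned so far: [3, 4]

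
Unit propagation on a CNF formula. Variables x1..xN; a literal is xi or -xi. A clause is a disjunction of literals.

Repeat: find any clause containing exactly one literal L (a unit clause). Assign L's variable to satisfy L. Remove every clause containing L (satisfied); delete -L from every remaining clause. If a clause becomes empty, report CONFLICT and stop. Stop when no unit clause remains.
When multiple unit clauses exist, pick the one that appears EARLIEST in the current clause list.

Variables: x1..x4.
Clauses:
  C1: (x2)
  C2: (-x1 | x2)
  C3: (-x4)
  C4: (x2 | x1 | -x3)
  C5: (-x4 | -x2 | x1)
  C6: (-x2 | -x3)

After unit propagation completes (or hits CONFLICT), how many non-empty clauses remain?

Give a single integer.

Answer: 0

Derivation:
unit clause [2] forces x2=T; simplify:
  drop -2 from [-4, -2, 1] -> [-4, 1]
  drop -2 from [-2, -3] -> [-3]
  satisfied 3 clause(s); 3 remain; assigned so far: [2]
unit clause [-4] forces x4=F; simplify:
  satisfied 2 clause(s); 1 remain; assigned so far: [2, 4]
unit clause [-3] forces x3=F; simplify:
  satisfied 1 clause(s); 0 remain; assigned so far: [2, 3, 4]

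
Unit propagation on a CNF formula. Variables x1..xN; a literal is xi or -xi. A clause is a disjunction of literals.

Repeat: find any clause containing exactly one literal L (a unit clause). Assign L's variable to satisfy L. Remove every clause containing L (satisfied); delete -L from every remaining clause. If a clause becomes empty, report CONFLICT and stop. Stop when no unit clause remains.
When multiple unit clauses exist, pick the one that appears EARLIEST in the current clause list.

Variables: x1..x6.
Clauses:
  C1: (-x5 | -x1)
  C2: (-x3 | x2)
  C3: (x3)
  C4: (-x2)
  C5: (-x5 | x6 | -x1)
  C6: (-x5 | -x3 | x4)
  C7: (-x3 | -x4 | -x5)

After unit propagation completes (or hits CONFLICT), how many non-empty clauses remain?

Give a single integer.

Answer: 4

Derivation:
unit clause [3] forces x3=T; simplify:
  drop -3 from [-3, 2] -> [2]
  drop -3 from [-5, -3, 4] -> [-5, 4]
  drop -3 from [-3, -4, -5] -> [-4, -5]
  satisfied 1 clause(s); 6 remain; assigned so far: [3]
unit clause [2] forces x2=T; simplify:
  drop -2 from [-2] -> [] (empty!)
  satisfied 1 clause(s); 5 remain; assigned so far: [2, 3]
CONFLICT (empty clause)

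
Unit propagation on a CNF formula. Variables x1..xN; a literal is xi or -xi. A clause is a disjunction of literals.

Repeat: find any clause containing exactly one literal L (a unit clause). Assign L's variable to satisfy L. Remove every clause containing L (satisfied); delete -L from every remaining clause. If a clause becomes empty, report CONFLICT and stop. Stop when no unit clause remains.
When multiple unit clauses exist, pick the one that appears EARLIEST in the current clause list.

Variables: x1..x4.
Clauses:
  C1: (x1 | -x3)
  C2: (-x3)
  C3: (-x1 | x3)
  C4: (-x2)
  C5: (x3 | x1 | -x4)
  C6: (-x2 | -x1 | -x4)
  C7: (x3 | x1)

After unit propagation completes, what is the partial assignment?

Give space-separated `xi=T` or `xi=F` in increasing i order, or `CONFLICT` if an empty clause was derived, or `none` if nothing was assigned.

unit clause [-3] forces x3=F; simplify:
  drop 3 from [-1, 3] -> [-1]
  drop 3 from [3, 1, -4] -> [1, -4]
  drop 3 from [3, 1] -> [1]
  satisfied 2 clause(s); 5 remain; assigned so far: [3]
unit clause [-1] forces x1=F; simplify:
  drop 1 from [1, -4] -> [-4]
  drop 1 from [1] -> [] (empty!)
  satisfied 2 clause(s); 3 remain; assigned so far: [1, 3]
CONFLICT (empty clause)

Answer: CONFLICT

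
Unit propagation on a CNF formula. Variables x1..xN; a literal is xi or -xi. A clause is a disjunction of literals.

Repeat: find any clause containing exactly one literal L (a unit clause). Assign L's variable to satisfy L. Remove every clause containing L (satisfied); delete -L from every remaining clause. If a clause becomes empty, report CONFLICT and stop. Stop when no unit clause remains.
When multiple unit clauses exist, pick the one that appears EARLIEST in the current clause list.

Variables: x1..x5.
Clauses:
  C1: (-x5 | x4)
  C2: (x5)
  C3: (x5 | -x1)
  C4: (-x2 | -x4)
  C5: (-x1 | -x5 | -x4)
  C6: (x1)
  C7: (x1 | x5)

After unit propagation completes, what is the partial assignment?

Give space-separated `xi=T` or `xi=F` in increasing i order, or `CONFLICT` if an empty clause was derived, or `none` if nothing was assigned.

unit clause [5] forces x5=T; simplify:
  drop -5 from [-5, 4] -> [4]
  drop -5 from [-1, -5, -4] -> [-1, -4]
  satisfied 3 clause(s); 4 remain; assigned so far: [5]
unit clause [4] forces x4=T; simplify:
  drop -4 from [-2, -4] -> [-2]
  drop -4 from [-1, -4] -> [-1]
  satisfied 1 clause(s); 3 remain; assigned so far: [4, 5]
unit clause [-2] forces x2=F; simplify:
  satisfied 1 clause(s); 2 remain; assigned so far: [2, 4, 5]
unit clause [-1] forces x1=F; simplify:
  drop 1 from [1] -> [] (empty!)
  satisfied 1 clause(s); 1 remain; assigned so far: [1, 2, 4, 5]
CONFLICT (empty clause)

Answer: CONFLICT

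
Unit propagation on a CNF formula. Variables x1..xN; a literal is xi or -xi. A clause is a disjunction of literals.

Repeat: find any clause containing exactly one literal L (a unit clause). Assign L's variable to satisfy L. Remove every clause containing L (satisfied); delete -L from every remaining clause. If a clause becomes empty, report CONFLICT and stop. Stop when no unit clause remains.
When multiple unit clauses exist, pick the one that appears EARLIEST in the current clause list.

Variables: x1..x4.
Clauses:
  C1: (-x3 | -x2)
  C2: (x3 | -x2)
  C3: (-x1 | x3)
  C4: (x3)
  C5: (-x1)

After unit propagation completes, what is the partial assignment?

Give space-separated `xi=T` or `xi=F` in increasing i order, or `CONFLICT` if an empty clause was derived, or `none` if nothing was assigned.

unit clause [3] forces x3=T; simplify:
  drop -3 from [-3, -2] -> [-2]
  satisfied 3 clause(s); 2 remain; assigned so far: [3]
unit clause [-2] forces x2=F; simplify:
  satisfied 1 clause(s); 1 remain; assigned so far: [2, 3]
unit clause [-1] forces x1=F; simplify:
  satisfied 1 clause(s); 0 remain; assigned so far: [1, 2, 3]

Answer: x1=F x2=F x3=T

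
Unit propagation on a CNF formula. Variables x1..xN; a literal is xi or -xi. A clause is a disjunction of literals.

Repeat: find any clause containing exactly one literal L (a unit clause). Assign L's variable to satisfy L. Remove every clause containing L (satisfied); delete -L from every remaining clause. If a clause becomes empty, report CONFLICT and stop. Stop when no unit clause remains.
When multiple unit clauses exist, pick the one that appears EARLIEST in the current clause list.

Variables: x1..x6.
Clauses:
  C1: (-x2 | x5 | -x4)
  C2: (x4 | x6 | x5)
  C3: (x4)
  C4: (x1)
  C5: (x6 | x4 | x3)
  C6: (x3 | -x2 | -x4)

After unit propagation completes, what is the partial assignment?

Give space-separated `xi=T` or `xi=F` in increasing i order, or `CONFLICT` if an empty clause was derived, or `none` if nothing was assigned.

unit clause [4] forces x4=T; simplify:
  drop -4 from [-2, 5, -4] -> [-2, 5]
  drop -4 from [3, -2, -4] -> [3, -2]
  satisfied 3 clause(s); 3 remain; assigned so far: [4]
unit clause [1] forces x1=T; simplify:
  satisfied 1 clause(s); 2 remain; assigned so far: [1, 4]

Answer: x1=T x4=T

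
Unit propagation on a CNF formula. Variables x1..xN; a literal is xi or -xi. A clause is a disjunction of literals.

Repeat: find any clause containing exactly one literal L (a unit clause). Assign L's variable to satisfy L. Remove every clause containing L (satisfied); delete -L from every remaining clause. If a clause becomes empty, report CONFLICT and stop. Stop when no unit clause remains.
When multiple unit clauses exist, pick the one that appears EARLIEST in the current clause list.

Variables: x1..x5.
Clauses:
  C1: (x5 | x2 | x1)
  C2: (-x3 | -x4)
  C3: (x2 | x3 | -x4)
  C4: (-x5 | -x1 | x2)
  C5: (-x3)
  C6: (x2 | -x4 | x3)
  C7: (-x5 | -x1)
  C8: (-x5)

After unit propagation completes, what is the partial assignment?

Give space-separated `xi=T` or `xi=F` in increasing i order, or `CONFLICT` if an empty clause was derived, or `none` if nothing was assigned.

unit clause [-3] forces x3=F; simplify:
  drop 3 from [2, 3, -4] -> [2, -4]
  drop 3 from [2, -4, 3] -> [2, -4]
  satisfied 2 clause(s); 6 remain; assigned so far: [3]
unit clause [-5] forces x5=F; simplify:
  drop 5 from [5, 2, 1] -> [2, 1]
  satisfied 3 clause(s); 3 remain; assigned so far: [3, 5]

Answer: x3=F x5=F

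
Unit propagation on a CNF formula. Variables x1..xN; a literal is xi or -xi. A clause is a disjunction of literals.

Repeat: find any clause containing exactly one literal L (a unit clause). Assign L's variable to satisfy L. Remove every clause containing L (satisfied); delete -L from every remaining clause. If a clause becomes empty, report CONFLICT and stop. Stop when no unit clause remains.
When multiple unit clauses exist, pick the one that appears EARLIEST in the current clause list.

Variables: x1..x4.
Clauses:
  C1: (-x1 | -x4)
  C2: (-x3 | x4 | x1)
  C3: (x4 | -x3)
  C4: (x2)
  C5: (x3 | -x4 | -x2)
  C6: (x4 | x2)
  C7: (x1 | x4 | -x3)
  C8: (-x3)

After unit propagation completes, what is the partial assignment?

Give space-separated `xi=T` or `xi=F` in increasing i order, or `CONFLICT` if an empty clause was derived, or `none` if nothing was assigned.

unit clause [2] forces x2=T; simplify:
  drop -2 from [3, -4, -2] -> [3, -4]
  satisfied 2 clause(s); 6 remain; assigned so far: [2]
unit clause [-3] forces x3=F; simplify:
  drop 3 from [3, -4] -> [-4]
  satisfied 4 clause(s); 2 remain; assigned so far: [2, 3]
unit clause [-4] forces x4=F; simplify:
  satisfied 2 clause(s); 0 remain; assigned so far: [2, 3, 4]

Answer: x2=T x3=F x4=F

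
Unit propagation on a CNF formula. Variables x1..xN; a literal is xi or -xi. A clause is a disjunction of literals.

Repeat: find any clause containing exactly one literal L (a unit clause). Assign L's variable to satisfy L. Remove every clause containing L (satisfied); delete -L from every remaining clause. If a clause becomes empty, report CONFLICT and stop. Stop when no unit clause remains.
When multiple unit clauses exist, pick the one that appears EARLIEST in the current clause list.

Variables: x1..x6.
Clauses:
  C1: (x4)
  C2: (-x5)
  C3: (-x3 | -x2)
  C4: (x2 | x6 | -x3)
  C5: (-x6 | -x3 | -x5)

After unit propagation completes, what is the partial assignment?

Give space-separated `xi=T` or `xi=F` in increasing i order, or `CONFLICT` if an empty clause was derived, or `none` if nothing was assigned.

Answer: x4=T x5=F

Derivation:
unit clause [4] forces x4=T; simplify:
  satisfied 1 clause(s); 4 remain; assigned so far: [4]
unit clause [-5] forces x5=F; simplify:
  satisfied 2 clause(s); 2 remain; assigned so far: [4, 5]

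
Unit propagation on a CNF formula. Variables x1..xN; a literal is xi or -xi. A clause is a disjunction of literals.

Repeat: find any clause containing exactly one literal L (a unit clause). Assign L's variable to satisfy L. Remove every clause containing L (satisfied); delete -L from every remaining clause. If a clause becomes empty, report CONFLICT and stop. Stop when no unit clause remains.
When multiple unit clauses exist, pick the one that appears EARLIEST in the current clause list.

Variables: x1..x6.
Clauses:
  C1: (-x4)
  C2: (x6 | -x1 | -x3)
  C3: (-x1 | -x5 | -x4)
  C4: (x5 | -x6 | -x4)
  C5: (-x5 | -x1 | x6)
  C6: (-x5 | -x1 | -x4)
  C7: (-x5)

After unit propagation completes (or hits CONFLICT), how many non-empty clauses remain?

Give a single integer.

Answer: 1

Derivation:
unit clause [-4] forces x4=F; simplify:
  satisfied 4 clause(s); 3 remain; assigned so far: [4]
unit clause [-5] forces x5=F; simplify:
  satisfied 2 clause(s); 1 remain; assigned so far: [4, 5]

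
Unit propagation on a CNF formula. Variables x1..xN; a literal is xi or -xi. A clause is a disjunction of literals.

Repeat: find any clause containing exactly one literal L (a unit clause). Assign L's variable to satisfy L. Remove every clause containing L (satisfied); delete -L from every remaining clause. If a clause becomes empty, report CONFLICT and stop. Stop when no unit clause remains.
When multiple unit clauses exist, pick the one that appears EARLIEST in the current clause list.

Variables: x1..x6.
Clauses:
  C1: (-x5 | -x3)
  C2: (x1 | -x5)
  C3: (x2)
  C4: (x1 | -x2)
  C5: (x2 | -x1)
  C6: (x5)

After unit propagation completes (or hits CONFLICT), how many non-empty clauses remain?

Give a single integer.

unit clause [2] forces x2=T; simplify:
  drop -2 from [1, -2] -> [1]
  satisfied 2 clause(s); 4 remain; assigned so far: [2]
unit clause [1] forces x1=T; simplify:
  satisfied 2 clause(s); 2 remain; assigned so far: [1, 2]
unit clause [5] forces x5=T; simplify:
  drop -5 from [-5, -3] -> [-3]
  satisfied 1 clause(s); 1 remain; assigned so far: [1, 2, 5]
unit clause [-3] forces x3=F; simplify:
  satisfied 1 clause(s); 0 remain; assigned so far: [1, 2, 3, 5]

Answer: 0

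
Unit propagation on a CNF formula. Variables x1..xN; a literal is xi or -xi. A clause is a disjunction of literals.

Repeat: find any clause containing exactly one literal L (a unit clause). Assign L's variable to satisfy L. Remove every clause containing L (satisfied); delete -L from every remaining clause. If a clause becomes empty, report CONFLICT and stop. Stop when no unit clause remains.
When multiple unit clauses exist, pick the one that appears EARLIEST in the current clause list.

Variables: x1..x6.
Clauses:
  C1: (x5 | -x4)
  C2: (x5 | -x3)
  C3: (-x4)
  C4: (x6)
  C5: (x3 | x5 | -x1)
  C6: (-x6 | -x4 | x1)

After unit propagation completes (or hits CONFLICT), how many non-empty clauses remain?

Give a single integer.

Answer: 2

Derivation:
unit clause [-4] forces x4=F; simplify:
  satisfied 3 clause(s); 3 remain; assigned so far: [4]
unit clause [6] forces x6=T; simplify:
  satisfied 1 clause(s); 2 remain; assigned so far: [4, 6]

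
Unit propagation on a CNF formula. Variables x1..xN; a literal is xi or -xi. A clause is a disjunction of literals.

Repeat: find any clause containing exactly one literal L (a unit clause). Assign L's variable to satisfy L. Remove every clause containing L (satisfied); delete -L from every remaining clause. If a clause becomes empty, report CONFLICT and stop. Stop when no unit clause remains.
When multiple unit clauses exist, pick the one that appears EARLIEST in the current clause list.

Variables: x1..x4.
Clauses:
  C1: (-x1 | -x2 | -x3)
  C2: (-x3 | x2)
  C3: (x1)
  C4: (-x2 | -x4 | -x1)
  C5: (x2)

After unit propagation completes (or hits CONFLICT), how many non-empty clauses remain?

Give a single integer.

Answer: 0

Derivation:
unit clause [1] forces x1=T; simplify:
  drop -1 from [-1, -2, -3] -> [-2, -3]
  drop -1 from [-2, -4, -1] -> [-2, -4]
  satisfied 1 clause(s); 4 remain; assigned so far: [1]
unit clause [2] forces x2=T; simplify:
  drop -2 from [-2, -3] -> [-3]
  drop -2 from [-2, -4] -> [-4]
  satisfied 2 clause(s); 2 remain; assigned so far: [1, 2]
unit clause [-3] forces x3=F; simplify:
  satisfied 1 clause(s); 1 remain; assigned so far: [1, 2, 3]
unit clause [-4] forces x4=F; simplify:
  satisfied 1 clause(s); 0 remain; assigned so far: [1, 2, 3, 4]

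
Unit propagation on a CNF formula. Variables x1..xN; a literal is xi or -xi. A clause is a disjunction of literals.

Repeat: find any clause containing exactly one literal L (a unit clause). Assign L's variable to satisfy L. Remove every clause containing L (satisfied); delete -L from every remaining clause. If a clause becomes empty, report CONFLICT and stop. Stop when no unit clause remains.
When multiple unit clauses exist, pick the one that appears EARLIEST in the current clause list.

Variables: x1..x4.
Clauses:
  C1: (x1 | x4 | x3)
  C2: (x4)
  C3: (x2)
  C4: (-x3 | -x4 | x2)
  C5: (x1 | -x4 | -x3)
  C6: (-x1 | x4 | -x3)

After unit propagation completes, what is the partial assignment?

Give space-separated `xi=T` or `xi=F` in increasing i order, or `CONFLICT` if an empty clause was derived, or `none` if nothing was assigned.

unit clause [4] forces x4=T; simplify:
  drop -4 from [-3, -4, 2] -> [-3, 2]
  drop -4 from [1, -4, -3] -> [1, -3]
  satisfied 3 clause(s); 3 remain; assigned so far: [4]
unit clause [2] forces x2=T; simplify:
  satisfied 2 clause(s); 1 remain; assigned so far: [2, 4]

Answer: x2=T x4=T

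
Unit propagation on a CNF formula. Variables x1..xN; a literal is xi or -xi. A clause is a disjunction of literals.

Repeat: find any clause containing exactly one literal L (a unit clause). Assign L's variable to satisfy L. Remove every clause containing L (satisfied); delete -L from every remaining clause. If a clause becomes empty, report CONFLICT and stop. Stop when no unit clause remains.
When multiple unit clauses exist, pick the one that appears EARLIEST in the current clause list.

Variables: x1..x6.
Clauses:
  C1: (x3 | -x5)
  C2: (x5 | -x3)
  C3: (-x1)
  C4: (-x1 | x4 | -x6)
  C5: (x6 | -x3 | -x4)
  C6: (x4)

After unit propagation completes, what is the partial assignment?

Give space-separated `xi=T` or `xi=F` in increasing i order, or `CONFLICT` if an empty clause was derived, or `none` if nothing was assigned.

unit clause [-1] forces x1=F; simplify:
  satisfied 2 clause(s); 4 remain; assigned so far: [1]
unit clause [4] forces x4=T; simplify:
  drop -4 from [6, -3, -4] -> [6, -3]
  satisfied 1 clause(s); 3 remain; assigned so far: [1, 4]

Answer: x1=F x4=T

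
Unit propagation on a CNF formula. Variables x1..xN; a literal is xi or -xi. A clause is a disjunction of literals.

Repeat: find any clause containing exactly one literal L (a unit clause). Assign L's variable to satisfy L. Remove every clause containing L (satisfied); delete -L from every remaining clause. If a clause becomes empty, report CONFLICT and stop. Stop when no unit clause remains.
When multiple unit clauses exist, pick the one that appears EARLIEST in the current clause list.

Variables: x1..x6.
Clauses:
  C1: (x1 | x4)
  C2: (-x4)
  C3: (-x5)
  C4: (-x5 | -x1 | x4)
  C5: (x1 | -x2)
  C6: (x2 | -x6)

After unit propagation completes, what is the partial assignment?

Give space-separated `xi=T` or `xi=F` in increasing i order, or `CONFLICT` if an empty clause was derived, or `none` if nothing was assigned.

unit clause [-4] forces x4=F; simplify:
  drop 4 from [1, 4] -> [1]
  drop 4 from [-5, -1, 4] -> [-5, -1]
  satisfied 1 clause(s); 5 remain; assigned so far: [4]
unit clause [1] forces x1=T; simplify:
  drop -1 from [-5, -1] -> [-5]
  satisfied 2 clause(s); 3 remain; assigned so far: [1, 4]
unit clause [-5] forces x5=F; simplify:
  satisfied 2 clause(s); 1 remain; assigned so far: [1, 4, 5]

Answer: x1=T x4=F x5=F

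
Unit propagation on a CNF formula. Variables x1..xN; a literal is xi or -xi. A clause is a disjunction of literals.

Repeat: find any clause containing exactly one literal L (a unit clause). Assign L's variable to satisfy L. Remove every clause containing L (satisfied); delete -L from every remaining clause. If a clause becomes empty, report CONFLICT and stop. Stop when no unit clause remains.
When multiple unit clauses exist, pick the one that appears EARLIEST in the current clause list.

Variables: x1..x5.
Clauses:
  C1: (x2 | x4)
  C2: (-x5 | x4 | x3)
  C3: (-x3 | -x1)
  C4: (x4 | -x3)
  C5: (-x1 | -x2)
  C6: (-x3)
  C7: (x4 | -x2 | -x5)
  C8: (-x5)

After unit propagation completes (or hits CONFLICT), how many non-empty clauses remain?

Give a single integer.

unit clause [-3] forces x3=F; simplify:
  drop 3 from [-5, 4, 3] -> [-5, 4]
  satisfied 3 clause(s); 5 remain; assigned so far: [3]
unit clause [-5] forces x5=F; simplify:
  satisfied 3 clause(s); 2 remain; assigned so far: [3, 5]

Answer: 2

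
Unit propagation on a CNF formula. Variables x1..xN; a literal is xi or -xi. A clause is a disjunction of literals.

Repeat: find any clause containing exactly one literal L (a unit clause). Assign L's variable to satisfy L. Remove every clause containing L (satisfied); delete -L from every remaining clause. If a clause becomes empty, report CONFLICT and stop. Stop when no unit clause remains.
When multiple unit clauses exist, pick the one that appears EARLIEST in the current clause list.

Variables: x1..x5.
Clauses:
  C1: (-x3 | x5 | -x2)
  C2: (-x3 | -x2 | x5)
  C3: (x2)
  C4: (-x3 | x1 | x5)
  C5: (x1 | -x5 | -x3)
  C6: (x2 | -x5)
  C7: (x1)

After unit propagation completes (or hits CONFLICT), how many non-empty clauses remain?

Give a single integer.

unit clause [2] forces x2=T; simplify:
  drop -2 from [-3, 5, -2] -> [-3, 5]
  drop -2 from [-3, -2, 5] -> [-3, 5]
  satisfied 2 clause(s); 5 remain; assigned so far: [2]
unit clause [1] forces x1=T; simplify:
  satisfied 3 clause(s); 2 remain; assigned so far: [1, 2]

Answer: 2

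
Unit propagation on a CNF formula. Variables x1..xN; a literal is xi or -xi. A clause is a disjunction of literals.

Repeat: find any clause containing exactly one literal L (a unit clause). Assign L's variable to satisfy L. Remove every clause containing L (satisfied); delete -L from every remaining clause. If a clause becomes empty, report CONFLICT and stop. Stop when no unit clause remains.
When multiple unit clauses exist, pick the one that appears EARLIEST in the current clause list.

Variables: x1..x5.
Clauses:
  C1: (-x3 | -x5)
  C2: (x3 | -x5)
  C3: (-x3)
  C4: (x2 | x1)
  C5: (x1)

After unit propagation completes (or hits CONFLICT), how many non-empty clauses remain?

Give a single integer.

unit clause [-3] forces x3=F; simplify:
  drop 3 from [3, -5] -> [-5]
  satisfied 2 clause(s); 3 remain; assigned so far: [3]
unit clause [-5] forces x5=F; simplify:
  satisfied 1 clause(s); 2 remain; assigned so far: [3, 5]
unit clause [1] forces x1=T; simplify:
  satisfied 2 clause(s); 0 remain; assigned so far: [1, 3, 5]

Answer: 0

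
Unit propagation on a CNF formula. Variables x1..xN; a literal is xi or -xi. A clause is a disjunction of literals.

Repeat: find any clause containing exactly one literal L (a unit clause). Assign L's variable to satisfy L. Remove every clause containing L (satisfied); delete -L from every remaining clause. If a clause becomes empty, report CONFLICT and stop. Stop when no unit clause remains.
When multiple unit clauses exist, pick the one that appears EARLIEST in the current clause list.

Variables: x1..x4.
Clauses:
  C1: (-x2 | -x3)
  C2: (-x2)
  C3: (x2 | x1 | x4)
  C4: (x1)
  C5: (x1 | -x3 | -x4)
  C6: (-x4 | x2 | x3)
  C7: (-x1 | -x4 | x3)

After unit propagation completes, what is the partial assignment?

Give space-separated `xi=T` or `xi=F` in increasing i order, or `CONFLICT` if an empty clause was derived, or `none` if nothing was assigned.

unit clause [-2] forces x2=F; simplify:
  drop 2 from [2, 1, 4] -> [1, 4]
  drop 2 from [-4, 2, 3] -> [-4, 3]
  satisfied 2 clause(s); 5 remain; assigned so far: [2]
unit clause [1] forces x1=T; simplify:
  drop -1 from [-1, -4, 3] -> [-4, 3]
  satisfied 3 clause(s); 2 remain; assigned so far: [1, 2]

Answer: x1=T x2=F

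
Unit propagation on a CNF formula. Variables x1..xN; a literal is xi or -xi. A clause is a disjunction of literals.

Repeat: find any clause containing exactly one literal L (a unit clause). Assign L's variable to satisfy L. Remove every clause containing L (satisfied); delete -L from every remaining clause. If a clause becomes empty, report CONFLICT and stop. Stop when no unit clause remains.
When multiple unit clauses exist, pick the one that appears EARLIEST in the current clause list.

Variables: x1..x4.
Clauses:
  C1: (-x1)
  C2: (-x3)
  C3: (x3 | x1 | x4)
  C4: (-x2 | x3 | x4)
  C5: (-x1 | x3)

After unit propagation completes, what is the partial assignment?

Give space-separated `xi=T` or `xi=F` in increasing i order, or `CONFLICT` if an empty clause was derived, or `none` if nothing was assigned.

Answer: x1=F x3=F x4=T

Derivation:
unit clause [-1] forces x1=F; simplify:
  drop 1 from [3, 1, 4] -> [3, 4]
  satisfied 2 clause(s); 3 remain; assigned so far: [1]
unit clause [-3] forces x3=F; simplify:
  drop 3 from [3, 4] -> [4]
  drop 3 from [-2, 3, 4] -> [-2, 4]
  satisfied 1 clause(s); 2 remain; assigned so far: [1, 3]
unit clause [4] forces x4=T; simplify:
  satisfied 2 clause(s); 0 remain; assigned so far: [1, 3, 4]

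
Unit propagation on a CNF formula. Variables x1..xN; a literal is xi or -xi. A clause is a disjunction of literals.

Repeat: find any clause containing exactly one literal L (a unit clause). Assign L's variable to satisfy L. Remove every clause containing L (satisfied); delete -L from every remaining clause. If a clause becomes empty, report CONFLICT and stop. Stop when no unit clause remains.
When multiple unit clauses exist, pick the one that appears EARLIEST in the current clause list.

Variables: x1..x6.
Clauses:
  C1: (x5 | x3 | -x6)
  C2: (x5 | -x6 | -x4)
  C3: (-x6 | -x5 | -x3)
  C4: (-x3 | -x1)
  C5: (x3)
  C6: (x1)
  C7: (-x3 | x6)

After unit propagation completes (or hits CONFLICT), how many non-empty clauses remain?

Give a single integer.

Answer: 3

Derivation:
unit clause [3] forces x3=T; simplify:
  drop -3 from [-6, -5, -3] -> [-6, -5]
  drop -3 from [-3, -1] -> [-1]
  drop -3 from [-3, 6] -> [6]
  satisfied 2 clause(s); 5 remain; assigned so far: [3]
unit clause [-1] forces x1=F; simplify:
  drop 1 from [1] -> [] (empty!)
  satisfied 1 clause(s); 4 remain; assigned so far: [1, 3]
CONFLICT (empty clause)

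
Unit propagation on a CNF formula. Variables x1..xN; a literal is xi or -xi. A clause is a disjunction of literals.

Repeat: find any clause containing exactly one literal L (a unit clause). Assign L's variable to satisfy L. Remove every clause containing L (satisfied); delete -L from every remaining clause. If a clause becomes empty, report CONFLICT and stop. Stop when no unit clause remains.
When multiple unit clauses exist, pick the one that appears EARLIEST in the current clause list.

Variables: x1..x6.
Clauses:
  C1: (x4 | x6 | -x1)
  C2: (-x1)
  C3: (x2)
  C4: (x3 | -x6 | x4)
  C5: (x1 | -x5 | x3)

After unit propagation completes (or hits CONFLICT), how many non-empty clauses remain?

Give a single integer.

Answer: 2

Derivation:
unit clause [-1] forces x1=F; simplify:
  drop 1 from [1, -5, 3] -> [-5, 3]
  satisfied 2 clause(s); 3 remain; assigned so far: [1]
unit clause [2] forces x2=T; simplify:
  satisfied 1 clause(s); 2 remain; assigned so far: [1, 2]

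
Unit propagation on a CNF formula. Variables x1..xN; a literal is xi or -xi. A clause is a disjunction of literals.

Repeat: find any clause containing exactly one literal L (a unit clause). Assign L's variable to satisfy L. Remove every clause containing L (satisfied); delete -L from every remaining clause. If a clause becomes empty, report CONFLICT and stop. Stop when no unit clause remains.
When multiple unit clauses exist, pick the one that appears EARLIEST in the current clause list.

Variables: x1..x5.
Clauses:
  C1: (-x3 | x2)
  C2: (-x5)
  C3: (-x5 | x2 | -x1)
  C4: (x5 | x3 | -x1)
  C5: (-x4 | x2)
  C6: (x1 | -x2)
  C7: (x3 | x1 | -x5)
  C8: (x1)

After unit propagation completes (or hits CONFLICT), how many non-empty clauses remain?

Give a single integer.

Answer: 0

Derivation:
unit clause [-5] forces x5=F; simplify:
  drop 5 from [5, 3, -1] -> [3, -1]
  satisfied 3 clause(s); 5 remain; assigned so far: [5]
unit clause [1] forces x1=T; simplify:
  drop -1 from [3, -1] -> [3]
  satisfied 2 clause(s); 3 remain; assigned so far: [1, 5]
unit clause [3] forces x3=T; simplify:
  drop -3 from [-3, 2] -> [2]
  satisfied 1 clause(s); 2 remain; assigned so far: [1, 3, 5]
unit clause [2] forces x2=T; simplify:
  satisfied 2 clause(s); 0 remain; assigned so far: [1, 2, 3, 5]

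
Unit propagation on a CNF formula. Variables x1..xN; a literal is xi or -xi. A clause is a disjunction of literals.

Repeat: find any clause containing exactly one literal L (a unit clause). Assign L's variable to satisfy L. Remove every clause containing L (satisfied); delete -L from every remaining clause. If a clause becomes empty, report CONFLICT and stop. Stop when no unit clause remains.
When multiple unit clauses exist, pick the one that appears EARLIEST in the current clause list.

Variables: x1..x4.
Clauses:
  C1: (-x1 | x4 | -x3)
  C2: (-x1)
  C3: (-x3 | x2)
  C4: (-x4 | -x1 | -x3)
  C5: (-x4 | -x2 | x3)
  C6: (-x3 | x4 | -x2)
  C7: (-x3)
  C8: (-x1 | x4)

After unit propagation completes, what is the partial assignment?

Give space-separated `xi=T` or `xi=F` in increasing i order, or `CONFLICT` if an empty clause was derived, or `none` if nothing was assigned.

Answer: x1=F x3=F

Derivation:
unit clause [-1] forces x1=F; simplify:
  satisfied 4 clause(s); 4 remain; assigned so far: [1]
unit clause [-3] forces x3=F; simplify:
  drop 3 from [-4, -2, 3] -> [-4, -2]
  satisfied 3 clause(s); 1 remain; assigned so far: [1, 3]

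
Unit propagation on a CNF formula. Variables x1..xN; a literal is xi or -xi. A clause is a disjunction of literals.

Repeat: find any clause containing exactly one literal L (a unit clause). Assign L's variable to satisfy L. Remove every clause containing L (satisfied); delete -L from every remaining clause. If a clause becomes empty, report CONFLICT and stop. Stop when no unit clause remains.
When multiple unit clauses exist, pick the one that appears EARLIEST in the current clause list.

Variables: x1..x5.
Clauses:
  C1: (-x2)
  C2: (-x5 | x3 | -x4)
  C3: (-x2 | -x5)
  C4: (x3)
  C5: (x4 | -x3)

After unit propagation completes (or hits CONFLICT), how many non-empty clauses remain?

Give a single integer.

Answer: 0

Derivation:
unit clause [-2] forces x2=F; simplify:
  satisfied 2 clause(s); 3 remain; assigned so far: [2]
unit clause [3] forces x3=T; simplify:
  drop -3 from [4, -3] -> [4]
  satisfied 2 clause(s); 1 remain; assigned so far: [2, 3]
unit clause [4] forces x4=T; simplify:
  satisfied 1 clause(s); 0 remain; assigned so far: [2, 3, 4]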